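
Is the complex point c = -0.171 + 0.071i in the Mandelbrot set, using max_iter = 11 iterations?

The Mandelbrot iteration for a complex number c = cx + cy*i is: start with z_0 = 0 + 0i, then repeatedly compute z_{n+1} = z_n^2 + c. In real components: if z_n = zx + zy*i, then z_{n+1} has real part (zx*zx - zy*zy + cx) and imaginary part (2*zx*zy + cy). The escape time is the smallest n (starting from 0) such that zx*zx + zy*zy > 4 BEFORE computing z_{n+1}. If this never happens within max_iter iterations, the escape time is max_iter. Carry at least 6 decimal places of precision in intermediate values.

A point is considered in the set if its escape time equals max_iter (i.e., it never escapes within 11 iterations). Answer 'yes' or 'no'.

Answer: yes

Derivation:
z_0 = 0 + 0i, c = -0.1710 + 0.0710i
Iter 1: z = -0.1710 + 0.0710i, |z|^2 = 0.0343
Iter 2: z = -0.1468 + 0.0467i, |z|^2 = 0.0237
Iter 3: z = -0.1516 + 0.0573i, |z|^2 = 0.0263
Iter 4: z = -0.1513 + 0.0536i, |z|^2 = 0.0258
Iter 5: z = -0.1510 + 0.0548i, |z|^2 = 0.0258
Iter 6: z = -0.1512 + 0.0545i, |z|^2 = 0.0258
Iter 7: z = -0.1511 + 0.0545i, |z|^2 = 0.0258
Iter 8: z = -0.1511 + 0.0545i, |z|^2 = 0.0258
Iter 9: z = -0.1511 + 0.0545i, |z|^2 = 0.0258
Iter 10: z = -0.1511 + 0.0545i, |z|^2 = 0.0258
Did not escape in 11 iterations → in set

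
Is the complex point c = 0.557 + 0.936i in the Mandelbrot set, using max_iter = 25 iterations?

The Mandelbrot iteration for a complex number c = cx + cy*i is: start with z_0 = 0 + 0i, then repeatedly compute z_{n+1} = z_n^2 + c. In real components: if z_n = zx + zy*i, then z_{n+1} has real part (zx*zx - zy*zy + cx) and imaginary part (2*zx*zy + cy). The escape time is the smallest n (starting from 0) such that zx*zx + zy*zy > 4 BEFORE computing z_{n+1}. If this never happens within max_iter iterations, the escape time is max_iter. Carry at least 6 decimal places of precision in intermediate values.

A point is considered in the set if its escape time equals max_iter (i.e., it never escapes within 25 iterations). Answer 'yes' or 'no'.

z_0 = 0 + 0i, c = 0.5570 + 0.9360i
Iter 1: z = 0.5570 + 0.9360i, |z|^2 = 1.1863
Iter 2: z = -0.0088 + 1.9787i, |z|^2 = 3.9153
Iter 3: z = -3.3582 + 0.9010i, |z|^2 = 12.0892
Escaped at iteration 3

Answer: no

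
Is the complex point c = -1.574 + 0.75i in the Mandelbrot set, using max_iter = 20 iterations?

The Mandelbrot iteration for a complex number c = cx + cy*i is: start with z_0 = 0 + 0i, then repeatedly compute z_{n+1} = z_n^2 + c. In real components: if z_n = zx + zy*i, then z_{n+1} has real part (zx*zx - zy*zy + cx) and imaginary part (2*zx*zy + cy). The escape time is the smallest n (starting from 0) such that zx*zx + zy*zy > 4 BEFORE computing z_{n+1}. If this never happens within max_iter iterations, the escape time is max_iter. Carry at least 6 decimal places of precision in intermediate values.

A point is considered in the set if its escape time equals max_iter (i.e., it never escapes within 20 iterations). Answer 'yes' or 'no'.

Answer: no

Derivation:
z_0 = 0 + 0i, c = -1.5740 + 0.7500i
Iter 1: z = -1.5740 + 0.7500i, |z|^2 = 3.0400
Iter 2: z = 0.3410 + -1.6110i, |z|^2 = 2.7116
Iter 3: z = -4.0531 + -0.3486i, |z|^2 = 16.5488
Escaped at iteration 3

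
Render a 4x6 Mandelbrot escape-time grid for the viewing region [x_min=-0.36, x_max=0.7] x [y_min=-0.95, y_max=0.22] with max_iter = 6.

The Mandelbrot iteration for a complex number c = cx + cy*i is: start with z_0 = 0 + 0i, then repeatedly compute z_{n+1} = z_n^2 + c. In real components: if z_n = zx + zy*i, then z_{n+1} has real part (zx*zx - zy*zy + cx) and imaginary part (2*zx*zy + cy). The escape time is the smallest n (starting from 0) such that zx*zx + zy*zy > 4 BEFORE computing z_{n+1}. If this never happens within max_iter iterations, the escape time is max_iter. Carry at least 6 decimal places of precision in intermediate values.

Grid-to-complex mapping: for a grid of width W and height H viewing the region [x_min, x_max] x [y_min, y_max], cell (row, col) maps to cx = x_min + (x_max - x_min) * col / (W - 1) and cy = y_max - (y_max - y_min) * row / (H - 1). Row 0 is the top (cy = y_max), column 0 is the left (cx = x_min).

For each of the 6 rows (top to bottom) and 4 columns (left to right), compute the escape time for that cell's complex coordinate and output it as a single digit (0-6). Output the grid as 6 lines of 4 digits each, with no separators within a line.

Answer: 6663
6663
6663
6663
6663
5632

Derivation:
(row=0, col=0): c = -0.3600 + 0.2200i → escape time 6
(row=0, col=1): c = -0.0067 + 0.2200i → escape time 6
(row=0, col=2): c = 0.3467 + 0.2200i → escape time 6
(row=0, col=3): c = 0.7000 + 0.2200i → escape time 3
(row=1, col=0): c = -0.3600 + -0.0140i → escape time 6
(row=1, col=1): c = -0.0067 + -0.0140i → escape time 6
(row=1, col=2): c = 0.3467 + -0.0140i → escape time 6
(row=1, col=3): c = 0.7000 + -0.0140i → escape time 3
(row=2, col=0): c = -0.3600 + -0.2480i → escape time 6
(row=2, col=1): c = -0.0067 + -0.2480i → escape time 6
(row=2, col=2): c = 0.3467 + -0.2480i → escape time 6
(row=2, col=3): c = 0.7000 + -0.2480i → escape time 3
(row=3, col=0): c = -0.3600 + -0.4820i → escape time 6
(row=3, col=1): c = -0.0067 + -0.4820i → escape time 6
(row=3, col=2): c = 0.3467 + -0.4820i → escape time 6
(row=3, col=3): c = 0.7000 + -0.4820i → escape time 3
(row=4, col=0): c = -0.3600 + -0.7160i → escape time 6
(row=4, col=1): c = -0.0067 + -0.7160i → escape time 6
(row=4, col=2): c = 0.3467 + -0.7160i → escape time 6
(row=4, col=3): c = 0.7000 + -0.7160i → escape time 3
(row=5, col=0): c = -0.3600 + -0.9500i → escape time 5
(row=5, col=1): c = -0.0067 + -0.9500i → escape time 6
(row=5, col=2): c = 0.3467 + -0.9500i → escape time 3
(row=5, col=3): c = 0.7000 + -0.9500i → escape time 2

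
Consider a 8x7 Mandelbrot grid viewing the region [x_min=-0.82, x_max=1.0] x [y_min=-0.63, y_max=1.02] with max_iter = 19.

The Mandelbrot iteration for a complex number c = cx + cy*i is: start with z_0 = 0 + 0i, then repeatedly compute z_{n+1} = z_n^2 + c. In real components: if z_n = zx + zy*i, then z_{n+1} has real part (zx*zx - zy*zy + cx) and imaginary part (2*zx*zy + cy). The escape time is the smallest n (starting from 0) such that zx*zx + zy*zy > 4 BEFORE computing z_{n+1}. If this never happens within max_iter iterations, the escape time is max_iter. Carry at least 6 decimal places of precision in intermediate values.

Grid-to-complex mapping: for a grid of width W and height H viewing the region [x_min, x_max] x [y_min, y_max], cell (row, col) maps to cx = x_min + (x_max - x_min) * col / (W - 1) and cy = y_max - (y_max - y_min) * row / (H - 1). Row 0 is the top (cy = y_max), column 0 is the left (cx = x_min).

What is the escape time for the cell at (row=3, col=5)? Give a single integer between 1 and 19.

Answer: 6

Derivation:
z_0 = 0 + 0i, c = 0.4800 + 0.1950i
Iter 1: z = 0.4800 + 0.1950i, |z|^2 = 0.2684
Iter 2: z = 0.6724 + 0.3822i, |z|^2 = 0.5982
Iter 3: z = 0.7860 + 0.7090i, |z|^2 = 1.1204
Iter 4: z = 0.5952 + 1.3095i, |z|^2 = 2.0691
Iter 5: z = -0.8806 + 1.7538i, |z|^2 = 3.8512
Iter 6: z = -1.8204 + -2.8937i, |z|^2 = 11.6871
Escaped at iteration 6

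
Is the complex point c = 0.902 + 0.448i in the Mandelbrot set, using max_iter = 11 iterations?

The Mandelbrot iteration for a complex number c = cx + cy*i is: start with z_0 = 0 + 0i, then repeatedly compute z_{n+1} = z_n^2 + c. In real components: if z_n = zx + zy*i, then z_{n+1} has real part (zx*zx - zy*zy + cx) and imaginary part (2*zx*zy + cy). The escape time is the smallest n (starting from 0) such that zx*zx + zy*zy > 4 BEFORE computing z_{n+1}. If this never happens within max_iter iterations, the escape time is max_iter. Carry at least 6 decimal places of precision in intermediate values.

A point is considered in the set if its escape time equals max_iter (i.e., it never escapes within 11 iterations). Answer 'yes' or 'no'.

Answer: no

Derivation:
z_0 = 0 + 0i, c = 0.9020 + 0.4480i
Iter 1: z = 0.9020 + 0.4480i, |z|^2 = 1.0143
Iter 2: z = 1.5149 + 1.2562i, |z|^2 = 3.8729
Iter 3: z = 1.6189 + 4.2540i, |z|^2 = 20.7175
Escaped at iteration 3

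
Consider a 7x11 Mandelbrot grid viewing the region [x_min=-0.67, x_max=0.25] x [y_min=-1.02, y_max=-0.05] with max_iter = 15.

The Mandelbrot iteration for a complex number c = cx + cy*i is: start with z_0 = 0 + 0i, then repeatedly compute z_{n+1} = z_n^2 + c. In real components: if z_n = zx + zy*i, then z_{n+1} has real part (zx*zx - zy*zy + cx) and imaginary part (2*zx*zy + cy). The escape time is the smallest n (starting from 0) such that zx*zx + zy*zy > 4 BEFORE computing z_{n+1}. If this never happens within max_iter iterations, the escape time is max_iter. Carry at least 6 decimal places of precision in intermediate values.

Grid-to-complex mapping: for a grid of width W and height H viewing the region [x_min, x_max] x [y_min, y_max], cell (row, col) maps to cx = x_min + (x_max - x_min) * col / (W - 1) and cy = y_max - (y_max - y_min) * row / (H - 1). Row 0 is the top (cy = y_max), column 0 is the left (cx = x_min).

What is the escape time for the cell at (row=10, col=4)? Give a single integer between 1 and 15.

Answer: 7

Derivation:
z_0 = 0 + 0i, c = -0.0567 + -1.0200i
Iter 1: z = -0.0567 + -1.0200i, |z|^2 = 1.0436
Iter 2: z = -1.0939 + -0.9044i, |z|^2 = 2.0145
Iter 3: z = 0.3219 + 0.9586i, |z|^2 = 1.0225
Iter 4: z = -0.8719 + -0.4028i, |z|^2 = 0.9225
Iter 5: z = 0.5412 + -0.3175i, |z|^2 = 0.3938
Iter 6: z = 0.1354 + -1.3637i, |z|^2 = 1.8780
Iter 7: z = -1.8980 + -1.3894i, |z|^2 = 5.5330
Escaped at iteration 7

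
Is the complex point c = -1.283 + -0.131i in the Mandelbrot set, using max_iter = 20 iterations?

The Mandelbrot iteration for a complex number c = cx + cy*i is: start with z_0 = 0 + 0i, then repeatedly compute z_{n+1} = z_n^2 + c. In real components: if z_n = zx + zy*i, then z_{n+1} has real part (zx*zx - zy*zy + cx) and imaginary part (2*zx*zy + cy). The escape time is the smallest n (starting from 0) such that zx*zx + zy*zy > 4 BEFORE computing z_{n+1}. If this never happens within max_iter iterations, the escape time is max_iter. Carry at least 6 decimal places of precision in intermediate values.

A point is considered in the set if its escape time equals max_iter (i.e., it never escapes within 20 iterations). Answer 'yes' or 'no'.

Answer: no

Derivation:
z_0 = 0 + 0i, c = -1.2830 + -0.1310i
Iter 1: z = -1.2830 + -0.1310i, |z|^2 = 1.6632
Iter 2: z = 0.3459 + 0.2051i, |z|^2 = 0.1618
Iter 3: z = -1.2054 + 0.0109i, |z|^2 = 1.4532
Iter 4: z = 0.1699 + -0.1574i, |z|^2 = 0.0536
Iter 5: z = -1.2789 + -0.1845i, |z|^2 = 1.6696
Iter 6: z = 0.3185 + 0.3408i, |z|^2 = 0.2176
Iter 7: z = -1.2977 + 0.0861i, |z|^2 = 1.6915
Iter 8: z = 0.3936 + -0.3546i, |z|^2 = 0.2807
Iter 9: z = -1.2538 + -0.4101i, |z|^2 = 1.7401
Iter 10: z = 0.1207 + 0.8974i, |z|^2 = 0.8199
Iter 11: z = -2.0738 + 0.0856i, |z|^2 = 4.3080
Escaped at iteration 11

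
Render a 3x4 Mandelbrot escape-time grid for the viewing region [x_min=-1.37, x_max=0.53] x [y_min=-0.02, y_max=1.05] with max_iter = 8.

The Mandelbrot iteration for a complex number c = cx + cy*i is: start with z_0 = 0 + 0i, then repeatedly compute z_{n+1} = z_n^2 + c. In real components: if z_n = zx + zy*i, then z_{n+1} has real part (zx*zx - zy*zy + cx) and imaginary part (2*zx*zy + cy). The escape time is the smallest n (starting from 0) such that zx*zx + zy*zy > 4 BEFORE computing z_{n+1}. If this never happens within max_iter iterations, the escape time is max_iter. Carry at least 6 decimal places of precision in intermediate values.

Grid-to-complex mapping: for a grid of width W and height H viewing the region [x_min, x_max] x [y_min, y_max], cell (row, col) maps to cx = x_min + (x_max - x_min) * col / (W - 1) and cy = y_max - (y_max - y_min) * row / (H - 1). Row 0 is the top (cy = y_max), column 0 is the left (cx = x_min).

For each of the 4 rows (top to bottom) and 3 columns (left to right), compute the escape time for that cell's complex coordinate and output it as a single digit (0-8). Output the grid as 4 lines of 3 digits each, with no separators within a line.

(row=0, col=0): c = -1.3700 + 1.0500i → escape time 3
(row=0, col=1): c = -0.4200 + 1.0500i → escape time 4
(row=0, col=2): c = 0.5300 + 1.0500i → escape time 2
(row=1, col=0): c = -1.3700 + 0.6933i → escape time 3
(row=1, col=1): c = -0.4200 + 0.6933i → escape time 8
(row=1, col=2): c = 0.5300 + 0.6933i → escape time 3
(row=2, col=0): c = -1.3700 + 0.3367i → escape time 5
(row=2, col=1): c = -0.4200 + 0.3367i → escape time 8
(row=2, col=2): c = 0.5300 + 0.3367i → escape time 5
(row=3, col=0): c = -1.3700 + -0.0200i → escape time 8
(row=3, col=1): c = -0.4200 + -0.0200i → escape time 8
(row=3, col=2): c = 0.5300 + -0.0200i → escape time 5

Answer: 342
383
585
885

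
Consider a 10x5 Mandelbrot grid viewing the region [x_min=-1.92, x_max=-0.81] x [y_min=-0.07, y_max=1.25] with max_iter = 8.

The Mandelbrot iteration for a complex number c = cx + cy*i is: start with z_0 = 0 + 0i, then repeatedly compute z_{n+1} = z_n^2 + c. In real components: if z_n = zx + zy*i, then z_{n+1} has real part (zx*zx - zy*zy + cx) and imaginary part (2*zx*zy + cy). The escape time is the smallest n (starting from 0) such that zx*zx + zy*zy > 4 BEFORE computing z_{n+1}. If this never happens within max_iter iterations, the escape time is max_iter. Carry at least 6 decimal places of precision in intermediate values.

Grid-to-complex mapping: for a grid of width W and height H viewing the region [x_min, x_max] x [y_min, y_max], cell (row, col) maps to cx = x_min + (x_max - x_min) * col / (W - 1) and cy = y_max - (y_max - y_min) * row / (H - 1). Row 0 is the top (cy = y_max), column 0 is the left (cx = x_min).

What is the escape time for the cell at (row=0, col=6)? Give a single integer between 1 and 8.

z_0 = 0 + 0i, c = -1.1800 + 1.2500i
Iter 1: z = -1.1800 + 1.2500i, |z|^2 = 2.9549
Iter 2: z = -1.3501 + -1.7000i, |z|^2 = 4.7128
Escaped at iteration 2

Answer: 2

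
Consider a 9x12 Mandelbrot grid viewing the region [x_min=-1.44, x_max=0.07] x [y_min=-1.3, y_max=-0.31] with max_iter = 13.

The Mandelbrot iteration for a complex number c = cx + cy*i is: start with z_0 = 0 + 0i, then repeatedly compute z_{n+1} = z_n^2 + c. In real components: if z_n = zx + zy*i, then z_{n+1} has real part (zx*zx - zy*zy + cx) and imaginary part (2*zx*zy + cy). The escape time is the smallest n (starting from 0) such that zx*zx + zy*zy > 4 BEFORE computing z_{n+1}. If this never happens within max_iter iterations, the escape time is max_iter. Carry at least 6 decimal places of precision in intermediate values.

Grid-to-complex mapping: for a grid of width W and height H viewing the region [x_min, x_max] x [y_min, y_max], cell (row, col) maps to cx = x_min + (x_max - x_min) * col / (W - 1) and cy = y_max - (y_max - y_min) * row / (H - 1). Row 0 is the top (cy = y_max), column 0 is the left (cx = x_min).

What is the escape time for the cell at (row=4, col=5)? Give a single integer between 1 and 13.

Answer: 10

Derivation:
z_0 = 0 + 0i, c = -0.4962 + -0.6700i
Iter 1: z = -0.4962 + -0.6700i, |z|^2 = 0.6952
Iter 2: z = -0.6989 + -0.0050i, |z|^2 = 0.4885
Iter 3: z = -0.0078 + -0.6630i, |z|^2 = 0.4396
Iter 4: z = -0.9357 + -0.6596i, |z|^2 = 1.3107
Iter 5: z = -0.0558 + 0.5644i, |z|^2 = 0.3217
Iter 6: z = -0.8117 + -0.7329i, |z|^2 = 1.1961
Iter 7: z = -0.3746 + 0.5199i, |z|^2 = 0.4106
Iter 8: z = -0.6263 + -1.0595i, |z|^2 = 1.5146
Iter 9: z = -1.2265 + 0.6570i, |z|^2 = 1.9359
Iter 10: z = 0.5764 + -2.2816i, |z|^2 = 5.5378
Escaped at iteration 10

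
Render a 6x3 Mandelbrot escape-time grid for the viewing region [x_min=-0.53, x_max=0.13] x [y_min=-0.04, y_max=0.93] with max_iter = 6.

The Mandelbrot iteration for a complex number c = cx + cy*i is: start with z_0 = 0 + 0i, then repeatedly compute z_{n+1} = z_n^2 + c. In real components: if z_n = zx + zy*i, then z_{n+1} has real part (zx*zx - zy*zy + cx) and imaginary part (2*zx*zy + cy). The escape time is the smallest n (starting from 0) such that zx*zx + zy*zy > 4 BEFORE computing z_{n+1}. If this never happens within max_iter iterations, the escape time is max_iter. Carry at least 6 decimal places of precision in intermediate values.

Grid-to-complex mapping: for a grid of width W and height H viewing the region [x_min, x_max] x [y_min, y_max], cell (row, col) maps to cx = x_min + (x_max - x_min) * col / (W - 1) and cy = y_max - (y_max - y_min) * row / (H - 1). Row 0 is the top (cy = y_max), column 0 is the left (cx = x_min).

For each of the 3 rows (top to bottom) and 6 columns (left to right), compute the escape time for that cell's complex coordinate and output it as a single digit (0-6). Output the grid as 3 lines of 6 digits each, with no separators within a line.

(row=0, col=0): c = -0.5300 + 0.9300i → escape time 4
(row=0, col=1): c = -0.3980 + 0.9300i → escape time 5
(row=0, col=2): c = -0.2660 + 0.9300i → escape time 6
(row=0, col=3): c = -0.1340 + 0.9300i → escape time 6
(row=0, col=4): c = -0.0020 + 0.9300i → escape time 6
(row=0, col=5): c = 0.1300 + 0.9300i → escape time 4
(row=1, col=0): c = -0.5300 + 0.4450i → escape time 6
(row=1, col=1): c = -0.3980 + 0.4450i → escape time 6
(row=1, col=2): c = -0.2660 + 0.4450i → escape time 6
(row=1, col=3): c = -0.1340 + 0.4450i → escape time 6
(row=1, col=4): c = -0.0020 + 0.4450i → escape time 6
(row=1, col=5): c = 0.1300 + 0.4450i → escape time 6
(row=2, col=0): c = -0.5300 + -0.0400i → escape time 6
(row=2, col=1): c = -0.3980 + -0.0400i → escape time 6
(row=2, col=2): c = -0.2660 + -0.0400i → escape time 6
(row=2, col=3): c = -0.1340 + -0.0400i → escape time 6
(row=2, col=4): c = -0.0020 + -0.0400i → escape time 6
(row=2, col=5): c = 0.1300 + -0.0400i → escape time 6

Answer: 456664
666666
666666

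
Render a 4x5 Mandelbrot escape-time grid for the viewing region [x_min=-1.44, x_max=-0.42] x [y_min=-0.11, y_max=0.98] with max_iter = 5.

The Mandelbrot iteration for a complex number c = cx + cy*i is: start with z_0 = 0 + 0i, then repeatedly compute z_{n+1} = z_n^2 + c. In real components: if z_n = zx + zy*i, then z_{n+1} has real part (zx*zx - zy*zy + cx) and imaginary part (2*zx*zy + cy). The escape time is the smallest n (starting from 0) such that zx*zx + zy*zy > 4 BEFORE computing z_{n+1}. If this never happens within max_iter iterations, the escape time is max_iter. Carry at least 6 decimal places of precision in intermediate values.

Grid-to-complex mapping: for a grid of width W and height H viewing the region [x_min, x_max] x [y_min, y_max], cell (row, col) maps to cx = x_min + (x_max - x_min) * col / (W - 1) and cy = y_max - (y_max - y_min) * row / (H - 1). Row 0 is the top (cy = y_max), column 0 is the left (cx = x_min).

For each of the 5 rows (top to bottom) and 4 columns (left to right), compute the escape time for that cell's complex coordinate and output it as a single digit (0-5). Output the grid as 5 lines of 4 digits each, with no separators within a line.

(row=0, col=0): c = -1.4400 + 0.9800i → escape time 3
(row=0, col=1): c = -1.1000 + 0.9800i → escape time 3
(row=0, col=2): c = -0.7600 + 0.9800i → escape time 3
(row=0, col=3): c = -0.4200 + 0.9800i → escape time 4
(row=1, col=0): c = -1.4400 + 0.7075i → escape time 3
(row=1, col=1): c = -1.1000 + 0.7075i → escape time 3
(row=1, col=2): c = -0.7600 + 0.7075i → escape time 4
(row=1, col=3): c = -0.4200 + 0.7075i → escape time 5
(row=2, col=0): c = -1.4400 + 0.4350i → escape time 4
(row=2, col=1): c = -1.1000 + 0.4350i → escape time 5
(row=2, col=2): c = -0.7600 + 0.4350i → escape time 5
(row=2, col=3): c = -0.4200 + 0.4350i → escape time 5
(row=3, col=0): c = -1.4400 + 0.1625i → escape time 5
(row=3, col=1): c = -1.1000 + 0.1625i → escape time 5
(row=3, col=2): c = -0.7600 + 0.1625i → escape time 5
(row=3, col=3): c = -0.4200 + 0.1625i → escape time 5
(row=4, col=0): c = -1.4400 + -0.1100i → escape time 5
(row=4, col=1): c = -1.1000 + -0.1100i → escape time 5
(row=4, col=2): c = -0.7600 + -0.1100i → escape time 5
(row=4, col=3): c = -0.4200 + -0.1100i → escape time 5

Answer: 3334
3345
4555
5555
5555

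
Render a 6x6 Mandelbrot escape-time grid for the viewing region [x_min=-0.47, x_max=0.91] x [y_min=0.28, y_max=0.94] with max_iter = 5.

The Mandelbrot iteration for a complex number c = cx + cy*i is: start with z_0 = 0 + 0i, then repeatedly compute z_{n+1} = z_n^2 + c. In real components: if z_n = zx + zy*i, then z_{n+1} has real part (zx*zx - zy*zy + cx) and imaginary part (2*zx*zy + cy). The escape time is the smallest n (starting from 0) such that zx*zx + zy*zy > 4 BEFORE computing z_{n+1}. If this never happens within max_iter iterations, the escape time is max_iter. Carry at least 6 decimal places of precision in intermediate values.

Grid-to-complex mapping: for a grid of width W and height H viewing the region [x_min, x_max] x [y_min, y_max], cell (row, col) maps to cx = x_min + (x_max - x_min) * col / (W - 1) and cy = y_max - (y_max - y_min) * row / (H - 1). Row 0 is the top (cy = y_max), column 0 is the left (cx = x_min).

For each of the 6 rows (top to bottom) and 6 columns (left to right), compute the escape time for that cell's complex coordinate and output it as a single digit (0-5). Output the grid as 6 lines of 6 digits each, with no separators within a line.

(row=0, col=0): c = -0.4700 + 0.9400i → escape time 4
(row=0, col=1): c = -0.1940 + 0.9400i → escape time 5
(row=0, col=2): c = 0.0820 + 0.9400i → escape time 5
(row=0, col=3): c = 0.3580 + 0.9400i → escape time 3
(row=0, col=4): c = 0.6340 + 0.9400i → escape time 2
(row=0, col=5): c = 0.9100 + 0.9400i → escape time 2
(row=1, col=0): c = -0.4700 + 0.8080i → escape time 5
(row=1, col=1): c = -0.1940 + 0.8080i → escape time 5
(row=1, col=2): c = 0.0820 + 0.8080i → escape time 5
(row=1, col=3): c = 0.3580 + 0.8080i → escape time 4
(row=1, col=4): c = 0.6340 + 0.8080i → escape time 3
(row=1, col=5): c = 0.9100 + 0.8080i → escape time 2
(row=2, col=0): c = -0.4700 + 0.6760i → escape time 5
(row=2, col=1): c = -0.1940 + 0.6760i → escape time 5
(row=2, col=2): c = 0.0820 + 0.6760i → escape time 5
(row=2, col=3): c = 0.3580 + 0.6760i → escape time 5
(row=2, col=4): c = 0.6340 + 0.6760i → escape time 3
(row=2, col=5): c = 0.9100 + 0.6760i → escape time 2
(row=3, col=0): c = -0.4700 + 0.5440i → escape time 5
(row=3, col=1): c = -0.1940 + 0.5440i → escape time 5
(row=3, col=2): c = 0.0820 + 0.5440i → escape time 5
(row=3, col=3): c = 0.3580 + 0.5440i → escape time 5
(row=3, col=4): c = 0.6340 + 0.5440i → escape time 3
(row=3, col=5): c = 0.9100 + 0.5440i → escape time 2
(row=4, col=0): c = -0.4700 + 0.4120i → escape time 5
(row=4, col=1): c = -0.1940 + 0.4120i → escape time 5
(row=4, col=2): c = 0.0820 + 0.4120i → escape time 5
(row=4, col=3): c = 0.3580 + 0.4120i → escape time 5
(row=4, col=4): c = 0.6340 + 0.4120i → escape time 3
(row=4, col=5): c = 0.9100 + 0.4120i → escape time 3
(row=5, col=0): c = -0.4700 + 0.2800i → escape time 5
(row=5, col=1): c = -0.1940 + 0.2800i → escape time 5
(row=5, col=2): c = 0.0820 + 0.2800i → escape time 5
(row=5, col=3): c = 0.3580 + 0.2800i → escape time 5
(row=5, col=4): c = 0.6340 + 0.2800i → escape time 4
(row=5, col=5): c = 0.9100 + 0.2800i → escape time 3

Answer: 455322
555432
555532
555532
555533
555543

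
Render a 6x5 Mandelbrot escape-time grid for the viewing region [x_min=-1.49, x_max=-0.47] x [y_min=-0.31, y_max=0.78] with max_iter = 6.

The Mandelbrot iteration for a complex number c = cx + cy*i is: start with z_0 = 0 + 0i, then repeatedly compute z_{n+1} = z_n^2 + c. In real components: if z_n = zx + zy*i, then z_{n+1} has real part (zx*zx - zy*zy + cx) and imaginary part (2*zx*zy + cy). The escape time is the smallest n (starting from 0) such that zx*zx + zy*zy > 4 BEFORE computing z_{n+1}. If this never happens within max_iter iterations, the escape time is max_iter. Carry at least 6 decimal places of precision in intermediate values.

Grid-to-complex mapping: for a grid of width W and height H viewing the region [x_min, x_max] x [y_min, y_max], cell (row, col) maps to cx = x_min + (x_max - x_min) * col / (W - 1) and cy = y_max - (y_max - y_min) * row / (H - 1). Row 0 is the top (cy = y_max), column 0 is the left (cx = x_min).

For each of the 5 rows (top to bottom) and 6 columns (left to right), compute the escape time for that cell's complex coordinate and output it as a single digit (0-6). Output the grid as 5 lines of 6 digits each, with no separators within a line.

Answer: 333446
345566
566666
666666
566666

Derivation:
(row=0, col=0): c = -1.4900 + 0.7800i → escape time 3
(row=0, col=1): c = -1.2860 + 0.7800i → escape time 3
(row=0, col=2): c = -1.0820 + 0.7800i → escape time 3
(row=0, col=3): c = -0.8780 + 0.7800i → escape time 4
(row=0, col=4): c = -0.6740 + 0.7800i → escape time 4
(row=0, col=5): c = -0.4700 + 0.7800i → escape time 6
(row=1, col=0): c = -1.4900 + 0.5075i → escape time 3
(row=1, col=1): c = -1.2860 + 0.5075i → escape time 4
(row=1, col=2): c = -1.0820 + 0.5075i → escape time 5
(row=1, col=3): c = -0.8780 + 0.5075i → escape time 5
(row=1, col=4): c = -0.6740 + 0.5075i → escape time 6
(row=1, col=5): c = -0.4700 + 0.5075i → escape time 6
(row=2, col=0): c = -1.4900 + 0.2350i → escape time 5
(row=2, col=1): c = -1.2860 + 0.2350i → escape time 6
(row=2, col=2): c = -1.0820 + 0.2350i → escape time 6
(row=2, col=3): c = -0.8780 + 0.2350i → escape time 6
(row=2, col=4): c = -0.6740 + 0.2350i → escape time 6
(row=2, col=5): c = -0.4700 + 0.2350i → escape time 6
(row=3, col=0): c = -1.4900 + -0.0375i → escape time 6
(row=3, col=1): c = -1.2860 + -0.0375i → escape time 6
(row=3, col=2): c = -1.0820 + -0.0375i → escape time 6
(row=3, col=3): c = -0.8780 + -0.0375i → escape time 6
(row=3, col=4): c = -0.6740 + -0.0375i → escape time 6
(row=3, col=5): c = -0.4700 + -0.0375i → escape time 6
(row=4, col=0): c = -1.4900 + -0.3100i → escape time 5
(row=4, col=1): c = -1.2860 + -0.3100i → escape time 6
(row=4, col=2): c = -1.0820 + -0.3100i → escape time 6
(row=4, col=3): c = -0.8780 + -0.3100i → escape time 6
(row=4, col=4): c = -0.6740 + -0.3100i → escape time 6
(row=4, col=5): c = -0.4700 + -0.3100i → escape time 6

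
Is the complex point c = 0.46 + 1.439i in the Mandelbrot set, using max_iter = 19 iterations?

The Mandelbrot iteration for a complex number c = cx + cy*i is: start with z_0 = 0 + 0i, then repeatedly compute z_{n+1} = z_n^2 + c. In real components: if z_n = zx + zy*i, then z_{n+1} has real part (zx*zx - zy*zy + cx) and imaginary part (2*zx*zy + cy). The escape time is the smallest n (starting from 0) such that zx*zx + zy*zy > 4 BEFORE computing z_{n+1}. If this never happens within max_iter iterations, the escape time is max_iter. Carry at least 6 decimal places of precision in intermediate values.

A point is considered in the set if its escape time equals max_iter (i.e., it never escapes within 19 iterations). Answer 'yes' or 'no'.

z_0 = 0 + 0i, c = 0.4600 + 1.4390i
Iter 1: z = 0.4600 + 1.4390i, |z|^2 = 2.2823
Iter 2: z = -1.3991 + 2.7629i, |z|^2 = 9.5910
Escaped at iteration 2

Answer: no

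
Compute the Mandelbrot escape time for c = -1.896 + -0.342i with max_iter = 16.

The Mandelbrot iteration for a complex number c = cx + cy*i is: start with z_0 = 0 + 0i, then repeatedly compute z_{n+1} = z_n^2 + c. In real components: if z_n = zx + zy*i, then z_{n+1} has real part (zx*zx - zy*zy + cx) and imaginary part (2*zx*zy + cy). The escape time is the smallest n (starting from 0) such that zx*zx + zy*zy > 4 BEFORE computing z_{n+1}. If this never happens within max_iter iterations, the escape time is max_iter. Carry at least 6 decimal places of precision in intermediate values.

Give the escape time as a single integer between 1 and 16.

Answer: 3

Derivation:
z_0 = 0 + 0i, c = -1.8960 + -0.3420i
Iter 1: z = -1.8960 + -0.3420i, |z|^2 = 3.7118
Iter 2: z = 1.5819 + 0.9549i, |z|^2 = 3.4140
Iter 3: z = -0.3055 + 2.6789i, |z|^2 = 7.2699
Escaped at iteration 3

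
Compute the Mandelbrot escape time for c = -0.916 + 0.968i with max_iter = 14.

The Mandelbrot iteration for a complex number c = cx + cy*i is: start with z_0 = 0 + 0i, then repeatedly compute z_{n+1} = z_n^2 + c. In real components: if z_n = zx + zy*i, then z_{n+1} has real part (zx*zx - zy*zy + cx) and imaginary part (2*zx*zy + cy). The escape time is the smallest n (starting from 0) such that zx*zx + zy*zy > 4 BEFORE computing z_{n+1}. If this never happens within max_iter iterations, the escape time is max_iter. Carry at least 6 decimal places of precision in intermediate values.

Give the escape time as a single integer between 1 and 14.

Answer: 3

Derivation:
z_0 = 0 + 0i, c = -0.9160 + 0.9680i
Iter 1: z = -0.9160 + 0.9680i, |z|^2 = 1.7761
Iter 2: z = -1.0140 + -0.8054i, |z|^2 = 1.6768
Iter 3: z = -0.5365 + 2.6013i, |z|^2 = 7.0543
Escaped at iteration 3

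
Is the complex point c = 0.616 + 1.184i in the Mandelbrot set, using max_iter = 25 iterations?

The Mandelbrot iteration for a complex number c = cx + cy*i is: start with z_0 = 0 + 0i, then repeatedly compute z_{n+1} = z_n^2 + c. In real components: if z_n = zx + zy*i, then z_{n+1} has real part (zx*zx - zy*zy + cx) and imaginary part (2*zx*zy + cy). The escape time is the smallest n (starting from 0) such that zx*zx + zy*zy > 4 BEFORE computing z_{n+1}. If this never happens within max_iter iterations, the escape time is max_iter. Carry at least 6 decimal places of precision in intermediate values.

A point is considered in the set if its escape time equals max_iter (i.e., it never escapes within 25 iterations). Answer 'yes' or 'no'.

Answer: no

Derivation:
z_0 = 0 + 0i, c = 0.6160 + 1.1840i
Iter 1: z = 0.6160 + 1.1840i, |z|^2 = 1.7813
Iter 2: z = -0.4064 + 2.6427i, |z|^2 = 7.1490
Escaped at iteration 2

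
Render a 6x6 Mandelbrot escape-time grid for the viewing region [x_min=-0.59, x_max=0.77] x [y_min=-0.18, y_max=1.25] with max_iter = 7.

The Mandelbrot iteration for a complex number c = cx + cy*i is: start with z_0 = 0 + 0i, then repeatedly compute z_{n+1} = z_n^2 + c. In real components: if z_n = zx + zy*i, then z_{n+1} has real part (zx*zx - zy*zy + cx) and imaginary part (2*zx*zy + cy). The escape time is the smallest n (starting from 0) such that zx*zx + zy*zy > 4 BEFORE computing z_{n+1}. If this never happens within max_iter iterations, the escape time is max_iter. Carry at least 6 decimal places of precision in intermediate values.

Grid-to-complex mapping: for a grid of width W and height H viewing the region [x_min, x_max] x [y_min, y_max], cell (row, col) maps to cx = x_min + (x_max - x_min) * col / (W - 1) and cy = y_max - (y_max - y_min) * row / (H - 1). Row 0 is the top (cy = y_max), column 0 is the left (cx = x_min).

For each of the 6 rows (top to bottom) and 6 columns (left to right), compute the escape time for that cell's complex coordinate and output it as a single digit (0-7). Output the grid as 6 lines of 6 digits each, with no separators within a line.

Answer: 333222
457432
777743
777753
777753
777753

Derivation:
(row=0, col=0): c = -0.5900 + 1.2500i → escape time 3
(row=0, col=1): c = -0.3180 + 1.2500i → escape time 3
(row=0, col=2): c = -0.0460 + 1.2500i → escape time 3
(row=0, col=3): c = 0.2260 + 1.2500i → escape time 2
(row=0, col=4): c = 0.4980 + 1.2500i → escape time 2
(row=0, col=5): c = 0.7700 + 1.2500i → escape time 2
(row=1, col=0): c = -0.5900 + 0.9640i → escape time 4
(row=1, col=1): c = -0.3180 + 0.9640i → escape time 5
(row=1, col=2): c = -0.0460 + 0.9640i → escape time 7
(row=1, col=3): c = 0.2260 + 0.9640i → escape time 4
(row=1, col=4): c = 0.4980 + 0.9640i → escape time 3
(row=1, col=5): c = 0.7700 + 0.9640i → escape time 2
(row=2, col=0): c = -0.5900 + 0.6780i → escape time 7
(row=2, col=1): c = -0.3180 + 0.6780i → escape time 7
(row=2, col=2): c = -0.0460 + 0.6780i → escape time 7
(row=2, col=3): c = 0.2260 + 0.6780i → escape time 7
(row=2, col=4): c = 0.4980 + 0.6780i → escape time 4
(row=2, col=5): c = 0.7700 + 0.6780i → escape time 3
(row=3, col=0): c = -0.5900 + 0.3920i → escape time 7
(row=3, col=1): c = -0.3180 + 0.3920i → escape time 7
(row=3, col=2): c = -0.0460 + 0.3920i → escape time 7
(row=3, col=3): c = 0.2260 + 0.3920i → escape time 7
(row=3, col=4): c = 0.4980 + 0.3920i → escape time 5
(row=3, col=5): c = 0.7700 + 0.3920i → escape time 3
(row=4, col=0): c = -0.5900 + 0.1060i → escape time 7
(row=4, col=1): c = -0.3180 + 0.1060i → escape time 7
(row=4, col=2): c = -0.0460 + 0.1060i → escape time 7
(row=4, col=3): c = 0.2260 + 0.1060i → escape time 7
(row=4, col=4): c = 0.4980 + 0.1060i → escape time 5
(row=4, col=5): c = 0.7700 + 0.1060i → escape time 3
(row=5, col=0): c = -0.5900 + -0.1800i → escape time 7
(row=5, col=1): c = -0.3180 + -0.1800i → escape time 7
(row=5, col=2): c = -0.0460 + -0.1800i → escape time 7
(row=5, col=3): c = 0.2260 + -0.1800i → escape time 7
(row=5, col=4): c = 0.4980 + -0.1800i → escape time 5
(row=5, col=5): c = 0.7700 + -0.1800i → escape time 3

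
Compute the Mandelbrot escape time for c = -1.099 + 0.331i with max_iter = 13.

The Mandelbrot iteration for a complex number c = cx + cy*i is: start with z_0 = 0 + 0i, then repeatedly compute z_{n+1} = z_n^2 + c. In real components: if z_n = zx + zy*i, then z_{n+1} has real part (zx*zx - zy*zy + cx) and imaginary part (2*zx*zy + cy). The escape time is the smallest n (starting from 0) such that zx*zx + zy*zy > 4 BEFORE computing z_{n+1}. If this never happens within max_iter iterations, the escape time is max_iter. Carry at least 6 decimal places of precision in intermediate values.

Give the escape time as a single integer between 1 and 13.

z_0 = 0 + 0i, c = -1.0990 + 0.3310i
Iter 1: z = -1.0990 + 0.3310i, |z|^2 = 1.3174
Iter 2: z = -0.0008 + -0.3965i, |z|^2 = 0.1572
Iter 3: z = -1.2562 + 0.3316i, |z|^2 = 1.6881
Iter 4: z = 0.3692 + -0.5021i, |z|^2 = 0.3884
Iter 5: z = -1.2149 + -0.0398i, |z|^2 = 1.4775
Iter 6: z = 0.3753 + 0.4276i, |z|^2 = 0.3237
Iter 7: z = -1.1410 + 0.6520i, |z|^2 = 1.7270
Iter 8: z = -0.2221 + -1.1568i, |z|^2 = 1.3876
Iter 9: z = -2.3879 + 0.8449i, |z|^2 = 6.4159
Escaped at iteration 9

Answer: 9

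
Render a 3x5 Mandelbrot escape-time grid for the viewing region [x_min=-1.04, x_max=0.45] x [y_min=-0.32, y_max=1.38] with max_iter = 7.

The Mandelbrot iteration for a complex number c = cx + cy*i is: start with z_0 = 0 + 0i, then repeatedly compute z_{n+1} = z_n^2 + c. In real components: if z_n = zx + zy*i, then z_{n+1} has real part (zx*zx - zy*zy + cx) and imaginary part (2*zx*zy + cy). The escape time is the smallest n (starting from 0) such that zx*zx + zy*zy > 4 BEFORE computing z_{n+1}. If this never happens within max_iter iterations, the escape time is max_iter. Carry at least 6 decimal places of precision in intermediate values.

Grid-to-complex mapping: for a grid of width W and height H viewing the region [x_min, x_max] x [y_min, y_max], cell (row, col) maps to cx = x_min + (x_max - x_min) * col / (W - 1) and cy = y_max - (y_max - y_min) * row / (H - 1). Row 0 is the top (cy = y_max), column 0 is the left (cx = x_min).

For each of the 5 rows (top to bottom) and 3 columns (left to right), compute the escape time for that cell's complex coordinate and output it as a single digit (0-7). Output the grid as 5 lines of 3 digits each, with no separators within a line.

Answer: 222
353
575
776
777

Derivation:
(row=0, col=0): c = -1.0400 + 1.3800i → escape time 2
(row=0, col=1): c = -0.2950 + 1.3800i → escape time 2
(row=0, col=2): c = 0.4500 + 1.3800i → escape time 2
(row=1, col=0): c = -1.0400 + 0.9550i → escape time 3
(row=1, col=1): c = -0.2950 + 0.9550i → escape time 5
(row=1, col=2): c = 0.4500 + 0.9550i → escape time 3
(row=2, col=0): c = -1.0400 + 0.5300i → escape time 5
(row=2, col=1): c = -0.2950 + 0.5300i → escape time 7
(row=2, col=2): c = 0.4500 + 0.5300i → escape time 5
(row=3, col=0): c = -1.0400 + 0.1050i → escape time 7
(row=3, col=1): c = -0.2950 + 0.1050i → escape time 7
(row=3, col=2): c = 0.4500 + 0.1050i → escape time 6
(row=4, col=0): c = -1.0400 + -0.3200i → escape time 7
(row=4, col=1): c = -0.2950 + -0.3200i → escape time 7
(row=4, col=2): c = 0.4500 + -0.3200i → escape time 7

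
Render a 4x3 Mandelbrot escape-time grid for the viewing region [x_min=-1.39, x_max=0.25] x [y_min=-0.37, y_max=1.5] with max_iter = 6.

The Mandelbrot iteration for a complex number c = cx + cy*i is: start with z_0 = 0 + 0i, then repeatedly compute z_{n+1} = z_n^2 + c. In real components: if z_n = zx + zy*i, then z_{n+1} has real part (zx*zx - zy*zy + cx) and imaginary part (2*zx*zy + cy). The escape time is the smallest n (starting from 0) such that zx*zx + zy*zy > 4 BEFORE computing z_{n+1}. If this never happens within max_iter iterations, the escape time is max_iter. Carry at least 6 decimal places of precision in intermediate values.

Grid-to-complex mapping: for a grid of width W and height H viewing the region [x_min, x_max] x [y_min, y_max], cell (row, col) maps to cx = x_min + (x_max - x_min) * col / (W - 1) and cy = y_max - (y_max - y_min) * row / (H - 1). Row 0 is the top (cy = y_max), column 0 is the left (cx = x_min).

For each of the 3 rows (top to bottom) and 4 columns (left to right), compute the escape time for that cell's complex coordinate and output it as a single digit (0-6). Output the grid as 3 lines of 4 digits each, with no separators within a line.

Answer: 1222
3566
5666

Derivation:
(row=0, col=0): c = -1.3900 + 1.5000i → escape time 1
(row=0, col=1): c = -0.8433 + 1.5000i → escape time 2
(row=0, col=2): c = -0.2967 + 1.5000i → escape time 2
(row=0, col=3): c = 0.2500 + 1.5000i → escape time 2
(row=1, col=0): c = -1.3900 + 0.5650i → escape time 3
(row=1, col=1): c = -0.8433 + 0.5650i → escape time 5
(row=1, col=2): c = -0.2967 + 0.5650i → escape time 6
(row=1, col=3): c = 0.2500 + 0.5650i → escape time 6
(row=2, col=0): c = -1.3900 + -0.3700i → escape time 5
(row=2, col=1): c = -0.8433 + -0.3700i → escape time 6
(row=2, col=2): c = -0.2967 + -0.3700i → escape time 6
(row=2, col=3): c = 0.2500 + -0.3700i → escape time 6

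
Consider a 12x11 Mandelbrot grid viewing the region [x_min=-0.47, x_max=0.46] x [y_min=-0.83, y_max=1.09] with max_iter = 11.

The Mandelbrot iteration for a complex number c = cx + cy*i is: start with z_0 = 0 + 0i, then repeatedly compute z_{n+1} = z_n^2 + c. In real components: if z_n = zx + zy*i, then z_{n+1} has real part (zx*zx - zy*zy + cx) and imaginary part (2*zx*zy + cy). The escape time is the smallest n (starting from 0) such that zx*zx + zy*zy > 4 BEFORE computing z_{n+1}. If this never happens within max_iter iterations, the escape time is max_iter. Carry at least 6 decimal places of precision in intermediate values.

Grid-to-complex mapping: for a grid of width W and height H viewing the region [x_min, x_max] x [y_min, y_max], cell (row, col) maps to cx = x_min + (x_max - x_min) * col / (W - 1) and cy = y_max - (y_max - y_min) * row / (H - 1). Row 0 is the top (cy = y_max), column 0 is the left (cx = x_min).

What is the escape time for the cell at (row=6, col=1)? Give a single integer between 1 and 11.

z_0 = 0 + 0i, c = -0.3855 + -0.0620i
Iter 1: z = -0.3855 + -0.0620i, |z|^2 = 0.1524
Iter 2: z = -0.2407 + -0.0142i, |z|^2 = 0.0581
Iter 3: z = -0.3277 + -0.0552i, |z|^2 = 0.1104
Iter 4: z = -0.2811 + -0.0258i, |z|^2 = 0.0797
Iter 5: z = -0.3071 + -0.0475i, |z|^2 = 0.0966
Iter 6: z = -0.2934 + -0.0328i, |z|^2 = 0.0872
Iter 7: z = -0.3005 + -0.0427i, |z|^2 = 0.0921
Iter 8: z = -0.2970 + -0.0363i, |z|^2 = 0.0895
Iter 9: z = -0.2986 + -0.0404i, |z|^2 = 0.0908
Iter 10: z = -0.2980 + -0.0379i, |z|^2 = 0.0902

Answer: 11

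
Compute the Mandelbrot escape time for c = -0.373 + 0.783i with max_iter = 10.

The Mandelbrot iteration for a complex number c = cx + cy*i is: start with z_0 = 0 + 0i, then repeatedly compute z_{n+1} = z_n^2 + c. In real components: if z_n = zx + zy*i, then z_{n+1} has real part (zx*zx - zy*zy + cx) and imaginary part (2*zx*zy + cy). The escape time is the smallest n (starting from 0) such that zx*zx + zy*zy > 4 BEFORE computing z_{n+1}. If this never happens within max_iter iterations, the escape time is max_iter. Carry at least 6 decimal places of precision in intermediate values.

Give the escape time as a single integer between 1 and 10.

Answer: 7

Derivation:
z_0 = 0 + 0i, c = -0.3730 + 0.7830i
Iter 1: z = -0.3730 + 0.7830i, |z|^2 = 0.7522
Iter 2: z = -0.8470 + 0.1989i, |z|^2 = 0.7569
Iter 3: z = 0.3048 + 0.4461i, |z|^2 = 0.2919
Iter 4: z = -0.4791 + 1.0549i, |z|^2 = 1.3424
Iter 5: z = -1.2563 + -0.2279i, |z|^2 = 1.6303
Iter 6: z = 1.1535 + 1.3556i, |z|^2 = 3.1681
Iter 7: z = -0.8802 + 3.9102i, |z|^2 = 16.0645
Escaped at iteration 7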